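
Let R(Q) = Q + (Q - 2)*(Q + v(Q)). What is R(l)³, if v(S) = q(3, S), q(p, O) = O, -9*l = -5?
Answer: -614125/531441 ≈ -1.1556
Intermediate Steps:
l = 5/9 (l = -⅑*(-5) = 5/9 ≈ 0.55556)
v(S) = S
R(Q) = Q + 2*Q*(-2 + Q) (R(Q) = Q + (Q - 2)*(Q + Q) = Q + (-2 + Q)*(2*Q) = Q + 2*Q*(-2 + Q))
R(l)³ = (5*(-3 + 2*(5/9))/9)³ = (5*(-3 + 10/9)/9)³ = ((5/9)*(-17/9))³ = (-85/81)³ = -614125/531441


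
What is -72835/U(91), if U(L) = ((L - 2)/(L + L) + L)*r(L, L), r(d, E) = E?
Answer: -145670/16651 ≈ -8.7484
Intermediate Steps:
U(L) = L*(L + (-2 + L)/(2*L)) (U(L) = ((L - 2)/(L + L) + L)*L = ((-2 + L)/((2*L)) + L)*L = ((-2 + L)*(1/(2*L)) + L)*L = ((-2 + L)/(2*L) + L)*L = (L + (-2 + L)/(2*L))*L = L*(L + (-2 + L)/(2*L)))
-72835/U(91) = -72835/(-1 + 91² + (½)*91) = -72835/(-1 + 8281 + 91/2) = -72835/16651/2 = -72835*2/16651 = -145670/16651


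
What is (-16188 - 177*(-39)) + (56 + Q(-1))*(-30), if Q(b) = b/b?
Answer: -10995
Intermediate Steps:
Q(b) = 1
(-16188 - 177*(-39)) + (56 + Q(-1))*(-30) = (-16188 - 177*(-39)) + (56 + 1)*(-30) = (-16188 + 6903) + 57*(-30) = -9285 - 1710 = -10995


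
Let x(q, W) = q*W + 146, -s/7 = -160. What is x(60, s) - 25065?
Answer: 42281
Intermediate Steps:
s = 1120 (s = -7*(-160) = 1120)
x(q, W) = 146 + W*q (x(q, W) = W*q + 146 = 146 + W*q)
x(60, s) - 25065 = (146 + 1120*60) - 25065 = (146 + 67200) - 25065 = 67346 - 25065 = 42281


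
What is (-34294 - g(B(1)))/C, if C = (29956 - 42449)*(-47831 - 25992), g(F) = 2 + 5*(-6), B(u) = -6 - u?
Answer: -34266/922270739 ≈ -3.7154e-5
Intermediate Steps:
g(F) = -28 (g(F) = 2 - 30 = -28)
C = 922270739 (C = -12493*(-73823) = 922270739)
(-34294 - g(B(1)))/C = (-34294 - 1*(-28))/922270739 = (-34294 + 28)*(1/922270739) = -34266*1/922270739 = -34266/922270739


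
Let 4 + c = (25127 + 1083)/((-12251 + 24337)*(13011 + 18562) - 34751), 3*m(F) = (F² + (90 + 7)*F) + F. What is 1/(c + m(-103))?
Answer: 127185509/21324779079 ≈ 0.0059642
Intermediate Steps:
m(F) = F²/3 + 98*F/3 (m(F) = ((F² + (90 + 7)*F) + F)/3 = ((F² + 97*F) + F)/3 = (F² + 98*F)/3 = F²/3 + 98*F/3)
c = -1526199898/381556527 (c = -4 + (25127 + 1083)/((-12251 + 24337)*(13011 + 18562) - 34751) = -4 + 26210/(12086*31573 - 34751) = -4 + 26210/(381591278 - 34751) = -4 + 26210/381556527 = -1526199898/381556527 ≈ -3.9999)
1/(c + m(-103)) = 1/(-1526199898/381556527 + (⅓)*(-103)*(98 - 103)) = 1/(-1526199898/381556527 + (⅓)*(-103)*(-5)) = 1/(-1526199898/381556527 + 515/3) = 1/(21324779079/127185509) = 127185509/21324779079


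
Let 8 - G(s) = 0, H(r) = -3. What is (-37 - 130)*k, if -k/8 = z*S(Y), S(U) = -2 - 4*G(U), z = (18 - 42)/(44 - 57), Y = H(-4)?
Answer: -1090176/13 ≈ -83860.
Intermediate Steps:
G(s) = 8 (G(s) = 8 - 1*0 = 8 + 0 = 8)
Y = -3
z = 24/13 (z = -24/(-13) = -24*(-1/13) = 24/13 ≈ 1.8462)
S(U) = -34 (S(U) = -2 - 4*8 = -2 - 32 = -34)
k = 6528/13 (k = -192*(-34)/13 = -8*(-816/13) = 6528/13 ≈ 502.15)
(-37 - 130)*k = (-37 - 130)*(6528/13) = -167*6528/13 = -1090176/13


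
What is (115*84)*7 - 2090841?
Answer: -2023221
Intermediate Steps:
(115*84)*7 - 2090841 = 9660*7 - 2090841 = 67620 - 2090841 = -2023221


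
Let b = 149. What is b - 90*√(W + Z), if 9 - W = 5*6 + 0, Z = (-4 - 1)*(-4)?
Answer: 149 - 90*I ≈ 149.0 - 90.0*I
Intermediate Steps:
Z = 20 (Z = -5*(-4) = 20)
W = -21 (W = 9 - (5*6 + 0) = 9 - (30 + 0) = 9 - 1*30 = 9 - 30 = -21)
b - 90*√(W + Z) = 149 - 90*√(-21 + 20) = 149 - 90*I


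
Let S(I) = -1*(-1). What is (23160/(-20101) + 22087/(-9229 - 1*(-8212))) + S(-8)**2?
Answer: -447081790/20442717 ≈ -21.870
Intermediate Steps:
S(I) = 1
(23160/(-20101) + 22087/(-9229 - 1*(-8212))) + S(-8)**2 = (23160/(-20101) + 22087/(-9229 - 1*(-8212))) + 1**2 = (23160*(-1/20101) + 22087/(-9229 + 8212)) + 1 = (-23160/20101 + 22087/(-1017)) + 1 = (-23160/20101 + 22087*(-1/1017)) + 1 = (-23160/20101 - 22087/1017) + 1 = -467524507/20442717 + 1 = -447081790/20442717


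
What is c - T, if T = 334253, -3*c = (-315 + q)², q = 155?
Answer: -1028359/3 ≈ -3.4279e+5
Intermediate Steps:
c = -25600/3 (c = -(-315 + 155)²/3 = -⅓*(-160)² = -⅓*25600 = -25600/3 ≈ -8533.3)
c - T = -25600/3 - 1*334253 = -25600/3 - 334253 = -1028359/3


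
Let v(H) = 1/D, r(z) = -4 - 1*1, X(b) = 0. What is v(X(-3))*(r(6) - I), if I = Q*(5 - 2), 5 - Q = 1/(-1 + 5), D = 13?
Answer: -77/52 ≈ -1.4808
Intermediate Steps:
Q = 19/4 (Q = 5 - 1/(-1 + 5) = 5 - 1/4 = 19/4 ≈ 4.7500)
r(z) = -5 (r(z) = -4 - 1 = -5)
I = 57/4 (I = 19*(5 - 2)/4 = (19/4)*3 = 57/4 ≈ 14.250)
v(H) = 1/13
v(X(-3))*(r(6) - I) = (-5 - 1*57/4)/13 = (-5 - 57/4)/13 = (1/13)*(-77/4) = -77/52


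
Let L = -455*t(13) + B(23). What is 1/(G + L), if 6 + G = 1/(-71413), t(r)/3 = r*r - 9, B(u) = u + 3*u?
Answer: -71413/15590457683 ≈ -4.5806e-6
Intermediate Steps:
B(u) = 4*u
t(r) = -27 + 3*r² (t(r) = 3*(r*r - 9) = 3*(r² - 9) = 3*(-9 + r²) = -27 + 3*r²)
L = -218308 (L = -455*(-27 + 3*13²) + 4*23 = -455*(-27 + 3*169) + 92 = -455*(-27 + 507) + 92 = -455*480 + 92 = -218400 + 92 = -218308)
G = -428479/71413 (G = -6 + 1/(-71413) = -6 - 1/71413 = -428479/71413 ≈ -6.0000)
1/(G + L) = 1/(-428479/71413 - 218308) = 1/(-15590457683/71413) = -71413/15590457683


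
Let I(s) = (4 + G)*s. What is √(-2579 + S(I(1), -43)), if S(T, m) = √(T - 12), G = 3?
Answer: √(-2579 + I*√5) ≈ 0.022 + 50.784*I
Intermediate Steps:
I(s) = 7*s (I(s) = (4 + 3)*s = 7*s)
S(T, m) = √(-12 + T)
√(-2579 + S(I(1), -43)) = √(-2579 + √(-12 + 7*1)) = √(-2579 + √(-12 + 7)) = √(-2579 + √(-5)) = √(-2579 + I*√5)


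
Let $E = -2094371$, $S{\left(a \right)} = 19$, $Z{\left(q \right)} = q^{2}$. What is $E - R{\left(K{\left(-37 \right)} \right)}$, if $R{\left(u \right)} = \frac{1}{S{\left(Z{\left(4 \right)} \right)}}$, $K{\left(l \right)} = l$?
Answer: $- \frac{39793050}{19} \approx -2.0944 \cdot 10^{6}$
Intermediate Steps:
$R{\left(u \right)} = \frac{1}{19}$
$E - R{\left(K{\left(-37 \right)} \right)} = -2094371 - \frac{1}{19} = - \frac{39793050}{19}$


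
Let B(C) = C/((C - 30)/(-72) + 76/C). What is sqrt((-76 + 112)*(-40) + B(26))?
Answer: 18*I*sqrt(2146063)/697 ≈ 37.832*I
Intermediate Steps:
B(C) = C/(5/12 + 76/C - C/72) (B(C) = C/((-30 + C)*(-1/72) + 76/C) = C/((5/12 - C/72) + 76/C) = C/(5/12 + 76/C - C/72))
sqrt((-76 + 112)*(-40) + B(26)) = sqrt((-76 + 112)*(-40) + 72*26**2/(5472 - 1*26**2 + 30*26)) = sqrt(36*(-40) + 72*676/(5472 - 1*676 + 780)) = sqrt(-1440 + 72*676/(5472 - 676 + 780)) = sqrt(-1440 + 72*676/5576) = sqrt(-1440 + 72*676*(1/5576)) = sqrt(-1440 + 6084/697) = sqrt(-997596/697) = 18*I*sqrt(2146063)/697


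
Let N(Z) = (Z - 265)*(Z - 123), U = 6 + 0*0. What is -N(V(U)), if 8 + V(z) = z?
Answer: -33375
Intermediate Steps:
U = 6 (U = 6 + 0 = 6)
V(z) = -8 + z
N(Z) = (-265 + Z)*(-123 + Z)
-N(V(U)) = -(32595 + (-8 + 6)² - 388*(-8 + 6)) = -(32595 + (-2)² - 388*(-2)) = -(32595 + 4 + 776) = -1*33375 = -33375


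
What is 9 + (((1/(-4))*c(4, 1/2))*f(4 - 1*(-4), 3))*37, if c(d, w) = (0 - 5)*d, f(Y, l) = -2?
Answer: -361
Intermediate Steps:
c(d, w) = -5*d
9 + (((1/(-4))*c(4, 1/2))*f(4 - 1*(-4), 3))*37 = 9 + (((1/(-4))*(-5*4))*(-2))*37 = 9 + (((1*(-1/4))*(-20))*(-2))*37 = 9 + (-1/4*(-20)*(-2))*37 = 9 + (5*(-2))*37 = 9 - 10*37 = 9 - 370 = -361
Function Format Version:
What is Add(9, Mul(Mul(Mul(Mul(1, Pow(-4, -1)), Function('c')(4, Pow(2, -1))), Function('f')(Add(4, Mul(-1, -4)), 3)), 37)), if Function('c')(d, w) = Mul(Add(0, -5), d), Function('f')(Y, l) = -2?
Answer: -361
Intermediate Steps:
Function('c')(d, w) = Mul(-5, d)
Add(9, Mul(Mul(Mul(Mul(1, Pow(-4, -1)), Function('c')(4, Pow(2, -1))), Function('f')(Add(4, Mul(-1, -4)), 3)), 37)) = Add(9, Mul(Mul(Mul(Mul(1, Pow(-4, -1)), Mul(-5, 4)), -2), 37)) = Add(9, Mul(Mul(Mul(Mul(1, Rational(-1, 4)), -20), -2), 37)) = Add(9, Mul(Mul(Mul(Rational(-1, 4), -20), -2), 37)) = Add(9, Mul(Mul(5, -2), 37)) = Add(9, Mul(-10, 37)) = Add(9, -370) = -361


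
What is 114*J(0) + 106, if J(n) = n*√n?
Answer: 106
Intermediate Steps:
J(n) = n^(3/2)
114*J(0) + 106 = 114*0^(3/2) + 106 = 114*0 + 106 = 0 + 106 = 106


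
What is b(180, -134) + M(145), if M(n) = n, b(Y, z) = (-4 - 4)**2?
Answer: 209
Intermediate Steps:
b(Y, z) = 64 (b(Y, z) = (-8)**2 = 64)
b(180, -134) + M(145) = 64 + 145 = 209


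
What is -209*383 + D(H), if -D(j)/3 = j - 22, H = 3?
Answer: -79990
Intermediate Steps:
D(j) = 66 - 3*j (D(j) = -3*(j - 22) = -3*(-22 + j) = 66 - 3*j)
-209*383 + D(H) = -209*383 + (66 - 3*3) = -80047 + (66 - 9) = -80047 + 57 = -79990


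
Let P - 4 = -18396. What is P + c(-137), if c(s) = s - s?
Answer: -18392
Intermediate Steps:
P = -18392 (P = 4 - 18396 = -18392)
c(s) = 0
P + c(-137) = -18392 + 0 = -18392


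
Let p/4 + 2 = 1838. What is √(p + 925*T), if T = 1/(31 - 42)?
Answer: √878449/11 ≈ 85.205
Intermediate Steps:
p = 7344 (p = -8 + 4*1838 = -8 + 7352 = 7344)
T = -1/11 (T = 1/(-11) = -1/11 ≈ -0.090909)
√(p + 925*T) = √(7344 + 925*(-1/11)) = √(7344 - 925/11) = √(79859/11) = √878449/11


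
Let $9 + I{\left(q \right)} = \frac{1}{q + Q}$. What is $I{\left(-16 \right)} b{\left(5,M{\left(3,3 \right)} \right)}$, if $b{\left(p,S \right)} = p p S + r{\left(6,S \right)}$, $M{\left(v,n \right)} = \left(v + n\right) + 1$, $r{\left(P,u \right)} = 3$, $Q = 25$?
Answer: $- \frac{14240}{9} \approx -1582.2$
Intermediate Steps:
$M{\left(v,n \right)} = 1 + n + v$ ($M{\left(v,n \right)} = \left(n + v\right) + 1 = 1 + n + v$)
$I{\left(q \right)} = -9 + \frac{1}{25 + q}$ ($I{\left(q \right)} = -9 + \frac{1}{q + 25} = -9 + \frac{1}{25 + q}$)
$b{\left(p,S \right)} = 3 + S p^{2}$ ($b{\left(p,S \right)} = p p S + 3 = p^{2} S + 3 = S p^{2} + 3 = 3 + S p^{2}$)
$I{\left(-16 \right)} b{\left(5,M{\left(3,3 \right)} \right)} = \frac{-224 - -144}{25 - 16} \left(3 + \left(1 + 3 + 3\right) 5^{2}\right) = \frac{-224 + 144}{9} \left(3 + 7 \cdot 25\right) = \frac{1}{9} \left(-80\right) \left(3 + 175\right) = \left(- \frac{80}{9}\right) 178 = - \frac{14240}{9}$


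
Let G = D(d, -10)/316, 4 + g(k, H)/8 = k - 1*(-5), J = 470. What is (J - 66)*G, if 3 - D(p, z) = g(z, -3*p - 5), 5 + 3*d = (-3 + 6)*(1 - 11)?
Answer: 7575/79 ≈ 95.886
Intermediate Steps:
g(k, H) = 8 + 8*k (g(k, H) = -32 + 8*(k - 1*(-5)) = -32 + 8*(k + 5) = -32 + 8*(5 + k) = -32 + (40 + 8*k) = 8 + 8*k)
d = -35/3 (d = -5/3 + ((-3 + 6)*(1 - 11))/3 = -5/3 + (3*(-10))/3 = -5/3 + (⅓)*(-30) = -5/3 - 10 = -35/3 ≈ -11.667)
D(p, z) = -5 - 8*z (D(p, z) = 3 - (8 + 8*z) = 3 + (-8 - 8*z) = -5 - 8*z)
G = 75/316 (G = (-5 - 8*(-10))/316 = (-5 + 80)*(1/316) = 75*(1/316) = 75/316 ≈ 0.23734)
(J - 66)*G = (470 - 66)*(75/316) = 404*(75/316) = 7575/79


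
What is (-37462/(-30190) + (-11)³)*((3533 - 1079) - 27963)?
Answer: 512034861426/15095 ≈ 3.3921e+7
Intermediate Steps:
(-37462/(-30190) + (-11)³)*((3533 - 1079) - 27963) = (-37462*(-1/30190) - 1331)*(2454 - 27963) = (18731/15095 - 1331)*(-25509) = -20072714/15095*(-25509) = 512034861426/15095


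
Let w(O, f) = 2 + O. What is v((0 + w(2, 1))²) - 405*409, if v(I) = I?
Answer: -165629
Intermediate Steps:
v((0 + w(2, 1))²) - 405*409 = (0 + (2 + 2))² - 405*409 = (0 + 4)² - 165645 = 4² - 165645 = 16 - 165645 = -165629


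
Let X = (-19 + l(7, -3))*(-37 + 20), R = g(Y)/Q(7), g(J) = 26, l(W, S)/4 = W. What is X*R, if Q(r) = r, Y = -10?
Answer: -3978/7 ≈ -568.29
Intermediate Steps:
l(W, S) = 4*W
R = 26/7 ≈ 3.7143
X = -153 (X = (-19 + 4*7)*(-37 + 20) = (-19 + 28)*(-17) = 9*(-17) = -153)
X*R = -153*26/7 = -3978/7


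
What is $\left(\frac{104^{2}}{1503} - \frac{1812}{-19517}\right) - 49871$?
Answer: $- \frac{1462704638113}{29334051} \approx -49864.0$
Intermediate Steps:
$\left(\frac{104^{2}}{1503} - \frac{1812}{-19517}\right) - 49871 = \left(10816 \cdot \frac{1}{1503} - - \frac{1812}{19517}\right) - 49871 = \left(\frac{10816}{1503} + \frac{1812}{19517}\right) - 49871 = \frac{213819308}{29334051} - 49871 = - \frac{1462704638113}{29334051}$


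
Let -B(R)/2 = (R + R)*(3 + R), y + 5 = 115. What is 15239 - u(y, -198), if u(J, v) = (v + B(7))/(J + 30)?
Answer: 1066969/70 ≈ 15242.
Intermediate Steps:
y = 110 (y = -5 + 115 = 110)
B(R) = -4*R*(3 + R) (B(R) = -2*(R + R)*(3 + R) = -2*2*R*(3 + R) = -4*R*(3 + R))
u(J, v) = (-280 + v)/(30 + J) (u(J, v) = (v - 4*7*(3 + 7))/(J + 30) = (v - 4*7*10)/(30 + J) = (v - 280)/(30 + J) = (-280 + v)/(30 + J))
15239 - u(y, -198) = 15239 - (-280 - 198)/(30 + 110) = 15239 - (-478)/140 = 15239 - 1*(-239/70) = 15239 + 239/70 = 1066969/70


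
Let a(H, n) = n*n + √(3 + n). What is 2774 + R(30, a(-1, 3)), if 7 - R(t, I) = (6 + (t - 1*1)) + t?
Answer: 2716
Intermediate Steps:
a(H, n) = n² + √(3 + n)
R(t, I) = 2 - 2*t (R(t, I) = 7 - ((6 + (t - 1*1)) + t) = 7 - ((6 + (t - 1)) + t) = 7 - ((6 + (-1 + t)) + t) = 7 - ((5 + t) + t) = 7 - (5 + 2*t) = 7 + (-5 - 2*t) = 2 - 2*t)
2774 + R(30, a(-1, 3)) = 2774 + (2 - 2*30) = 2774 + (2 - 60) = 2774 - 58 = 2716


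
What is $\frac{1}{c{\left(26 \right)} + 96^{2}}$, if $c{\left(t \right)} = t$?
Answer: $\frac{1}{9242} \approx 0.0001082$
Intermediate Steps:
$\frac{1}{c{\left(26 \right)} + 96^{2}} = \frac{1}{26 + 96^{2}} = \frac{1}{26 + 9216} = \frac{1}{9242}$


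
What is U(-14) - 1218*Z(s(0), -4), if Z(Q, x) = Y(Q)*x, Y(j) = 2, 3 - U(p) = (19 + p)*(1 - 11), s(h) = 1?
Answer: 9797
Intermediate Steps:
U(p) = 193 + 10*p (U(p) = 3 - (19 + p)*(1 - 11) = 3 - (19 + p)*(-10) = 3 - (-190 - 10*p) = 3 + (190 + 10*p) = 193 + 10*p)
Z(Q, x) = 2*x
U(-14) - 1218*Z(s(0), -4) = (193 + 10*(-14)) - 2436*(-4) = (193 - 140) - 1218*(-8) = 53 + 9744 = 9797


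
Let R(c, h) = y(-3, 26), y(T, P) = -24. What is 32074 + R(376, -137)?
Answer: 32050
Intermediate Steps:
R(c, h) = -24
32074 + R(376, -137) = 32074 - 24 = 32050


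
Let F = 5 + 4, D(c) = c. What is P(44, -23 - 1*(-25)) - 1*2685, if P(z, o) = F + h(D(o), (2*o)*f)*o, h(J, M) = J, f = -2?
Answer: -2672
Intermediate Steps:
F = 9
P(z, o) = 9 + o² (P(z, o) = 9 + o*o = 9 + o²)
P(44, -23 - 1*(-25)) - 1*2685 = (9 + (-23 - 1*(-25))²) - 1*2685 = (9 + (-23 + 25)²) - 2685 = (9 + 2²) - 2685 = (9 + 4) - 2685 = 13 - 2685 = -2672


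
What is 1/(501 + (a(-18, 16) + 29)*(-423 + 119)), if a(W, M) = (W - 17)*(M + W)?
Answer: -1/29595 ≈ -3.3789e-5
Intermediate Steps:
a(W, M) = (-17 + W)*(M + W)
1/(501 + (a(-18, 16) + 29)*(-423 + 119)) = 1/(501 + (((-18)² - 17*16 - 17*(-18) + 16*(-18)) + 29)*(-423 + 119)) = 1/(501 + ((324 - 272 + 306 - 288) + 29)*(-304)) = 1/(501 + (70 + 29)*(-304)) = 1/(501 + 99*(-304)) = 1/(501 - 30096) = 1/(-29595) = -1/29595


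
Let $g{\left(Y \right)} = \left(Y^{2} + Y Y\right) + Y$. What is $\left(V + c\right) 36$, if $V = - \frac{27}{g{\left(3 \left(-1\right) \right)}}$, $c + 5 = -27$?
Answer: $- \frac{6084}{5} \approx -1216.8$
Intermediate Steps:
$c = -32$ ($c = -5 - 27 = -32$)
$g{\left(Y \right)} = Y + 2 Y^{2}$ ($g{\left(Y \right)} = \left(Y^{2} + Y^{2}\right) + Y = 2 Y^{2} + Y = Y + 2 Y^{2}$)
$V = - \frac{9}{5}$ ($V = - \frac{27}{3 \left(-1\right) \left(1 + 2 \cdot 3 \left(-1\right)\right)} = - \frac{27}{\left(-3\right) \left(1 + 2 \left(-3\right)\right)} = - \frac{27}{\left(-3\right) \left(1 - 6\right)} = - \frac{27}{\left(-3\right) \left(-5\right)} = - \frac{27}{15} = \left(-27\right) \frac{1}{15} = - \frac{9}{5} \approx -1.8$)
$\left(V + c\right) 36 = \left(- \frac{9}{5} - 32\right) 36 = \left(- \frac{169}{5}\right) 36 = - \frac{6084}{5}$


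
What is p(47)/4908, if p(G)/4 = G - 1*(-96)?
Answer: 143/1227 ≈ 0.11654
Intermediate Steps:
p(G) = 384 + 4*G (p(G) = 4*(G - 1*(-96)) = 4*(G + 96) = 4*(96 + G) = 384 + 4*G)
p(47)/4908 = (384 + 4*47)/4908 = (384 + 188)*(1/4908) = 572*(1/4908) = 143/1227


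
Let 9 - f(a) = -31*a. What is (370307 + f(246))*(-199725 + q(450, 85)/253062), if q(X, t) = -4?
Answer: -9551124961875334/126531 ≈ -7.5484e+10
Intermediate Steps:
f(a) = 9 + 31*a (f(a) = 9 - (-31)*a = 9 + 31*a)
(370307 + f(246))*(-199725 + q(450, 85)/253062) = (370307 + (9 + 31*246))*(-199725 - 4/253062) = (370307 + (9 + 7626))*(-199725 - 4*1/253062) = (370307 + 7635)*(-199725 - 2/126531) = 377942*(-25271403977/126531) = -9551124961875334/126531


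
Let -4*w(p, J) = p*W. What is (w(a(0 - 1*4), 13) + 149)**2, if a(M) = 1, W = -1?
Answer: 356409/16 ≈ 22276.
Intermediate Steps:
w(p, J) = p/4 (w(p, J) = -p*(-1)/4 = -(-1)*p/4 = p/4)
(w(a(0 - 1*4), 13) + 149)**2 = ((1/4)*1 + 149)**2 = (1/4 + 149)**2 = (597/4)**2 = 356409/16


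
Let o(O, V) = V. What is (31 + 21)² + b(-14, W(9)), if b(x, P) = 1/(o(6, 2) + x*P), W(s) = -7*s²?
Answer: 21469761/7940 ≈ 2704.0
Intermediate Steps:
b(x, P) = 1/(2 + P*x) (b(x, P) = 1/(2 + x*P) = 1/(2 + P*x))
(31 + 21)² + b(-14, W(9)) = (31 + 21)² + 1/(2 - 7*9²*(-14)) = 52² + 1/(2 - 7*81*(-14)) = 2704 + 1/(2 - 567*(-14)) = 2704 + 1/(2 + 7938) = 2704 + 1/7940 = 21469761/7940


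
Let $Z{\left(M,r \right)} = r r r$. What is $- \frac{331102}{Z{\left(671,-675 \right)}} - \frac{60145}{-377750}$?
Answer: $\frac{148979844619}{929406656250} \approx 0.1603$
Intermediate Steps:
$Z{\left(M,r \right)} = r^{3}$ ($Z{\left(M,r \right)} = r^{2} r = r^{3}$)
$- \frac{331102}{Z{\left(671,-675 \right)}} - \frac{60145}{-377750} = - \frac{331102}{\left(-675\right)^{3}} - \frac{60145}{-377750} = - \frac{331102}{-307546875} - - \frac{12029}{75550} = \left(-331102\right) \left(- \frac{1}{307546875}\right) + \frac{12029}{75550} = \frac{331102}{307546875} + \frac{12029}{75550} = \frac{148979844619}{929406656250}$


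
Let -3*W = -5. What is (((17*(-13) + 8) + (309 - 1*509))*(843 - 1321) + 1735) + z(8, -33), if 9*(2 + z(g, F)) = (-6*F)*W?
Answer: 597551/3 ≈ 1.9918e+5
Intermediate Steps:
W = 5/3 (W = -1/3*(-5) = 5/3 ≈ 1.6667)
z(g, F) = -2 - 10*F/9 (z(g, F) = -2 + (-6*F*(5/3))/9 = -2 + (-10*F)/9 = -2 - 10*F/9)
(((17*(-13) + 8) + (309 - 1*509))*(843 - 1321) + 1735) + z(8, -33) = (((17*(-13) + 8) + (309 - 1*509))*(843 - 1321) + 1735) + (-2 - 10/9*(-33)) = (((-221 + 8) + (309 - 509))*(-478) + 1735) + (-2 + 110/3) = ((-213 - 200)*(-478) + 1735) + 104/3 = (-413*(-478) + 1735) + 104/3 = (197414 + 1735) + 104/3 = 199149 + 104/3 = 597551/3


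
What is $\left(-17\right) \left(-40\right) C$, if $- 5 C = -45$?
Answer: $6120$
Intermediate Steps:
$C = 9$ ($C = \left(- \frac{1}{5}\right) \left(-45\right) = 9$)
$\left(-17\right) \left(-40\right) C = \left(-17\right) \left(-40\right) 9 = 680 \cdot 9 = 6120$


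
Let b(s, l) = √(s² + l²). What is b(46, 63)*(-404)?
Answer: -404*√6085 ≈ -31515.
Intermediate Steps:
b(s, l) = √(l² + s²)
b(46, 63)*(-404) = √(63² + 46²)*(-404) = √(3969 + 2116)*(-404) = √6085*(-404) = -404*√6085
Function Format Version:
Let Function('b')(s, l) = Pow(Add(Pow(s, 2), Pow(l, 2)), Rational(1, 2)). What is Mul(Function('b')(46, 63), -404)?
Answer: Mul(-404, Pow(6085, Rational(1, 2))) ≈ -31515.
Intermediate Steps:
Function('b')(s, l) = Pow(Add(Pow(l, 2), Pow(s, 2)), Rational(1, 2))
Mul(Function('b')(46, 63), -404) = Mul(Pow(Add(Pow(63, 2), Pow(46, 2)), Rational(1, 2)), -404) = Mul(Pow(Add(3969, 2116), Rational(1, 2)), -404) = Mul(Pow(6085, Rational(1, 2)), -404) = Mul(-404, Pow(6085, Rational(1, 2)))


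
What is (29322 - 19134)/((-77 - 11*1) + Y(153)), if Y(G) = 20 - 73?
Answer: -3396/47 ≈ -72.255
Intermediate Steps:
Y(G) = -53
(29322 - 19134)/((-77 - 11*1) + Y(153)) = (29322 - 19134)/((-77 - 11*1) - 53) = 10188/((-77 - 11) - 53) = 10188/(-88 - 53) = 10188/(-141) = 10188*(-1/141) = -3396/47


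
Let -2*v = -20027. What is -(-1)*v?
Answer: 20027/2 ≈ 10014.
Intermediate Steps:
v = 20027/2 (v = -½*(-20027) = 20027/2 ≈ 10014.)
-(-1)*v = -(-1)*20027/2 = -1*(-20027/2) = 20027/2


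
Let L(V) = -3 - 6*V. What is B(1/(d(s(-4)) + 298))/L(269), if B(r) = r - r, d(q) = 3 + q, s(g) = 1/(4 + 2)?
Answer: 0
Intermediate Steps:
s(g) = 1/6
B(r) = 0
B(1/(d(s(-4)) + 298))/L(269) = 0/(-3 - 6*269) = 0/(-3 - 1614) = 0/(-1617) = 0*(-1/1617) = 0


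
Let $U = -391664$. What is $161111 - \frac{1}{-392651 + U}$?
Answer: $\frac{126361773966}{784315} \approx 1.6111 \cdot 10^{5}$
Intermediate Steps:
$161111 - \frac{1}{-392651 + U} = 161111 - \frac{1}{-392651 - 391664} = 161111 - \frac{1}{-784315} = 161111 - - \frac{1}{784315} = 161111 + \frac{1}{784315} = \frac{126361773966}{784315}$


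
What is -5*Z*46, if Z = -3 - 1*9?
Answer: 2760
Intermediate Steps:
Z = -12 (Z = -3 - 9 = -12)
-5*Z*46 = -5*(-12)*46 = 60*46 = 2760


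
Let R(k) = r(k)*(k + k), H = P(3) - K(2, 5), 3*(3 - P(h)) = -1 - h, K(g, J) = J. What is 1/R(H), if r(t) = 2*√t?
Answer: 3*I*√6/16 ≈ 0.45928*I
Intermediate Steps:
P(h) = 10/3 + h/3 (P(h) = 3 - (-1 - h)/3 = 3 + (⅓ + h/3) = 10/3 + h/3)
H = -⅔ (H = (10/3 + (⅓)*3) - 1*5 = (10/3 + 1) - 5 = 13/3 - 5 = -⅔ ≈ -0.66667)
R(k) = 4*k^(3/2) (R(k) = (2*√k)*(k + k) = (2*√k)*(2*k) = 4*k^(3/2))
1/R(H) = 1/(4*(-⅔)^(3/2)) = 1/(4*(-2*I*√6/9)) = 1/(-8*I*√6/9) = 3*I*√6/16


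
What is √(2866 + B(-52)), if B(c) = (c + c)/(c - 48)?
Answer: 6*√1991/5 ≈ 53.545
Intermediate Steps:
B(c) = 2*c/(-48 + c) (B(c) = (2*c)/(-48 + c) = 2*c/(-48 + c))
√(2866 + B(-52)) = √(2866 + 2*(-52)/(-48 - 52)) = √(2866 + 2*(-52)/(-100)) = √(2866 + 2*(-52)*(-1/100)) = √(2866 + 26/25) = √(71676/25) = 6*√1991/5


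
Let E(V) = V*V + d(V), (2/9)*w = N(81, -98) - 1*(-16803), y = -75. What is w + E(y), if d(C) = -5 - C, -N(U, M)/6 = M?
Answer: 167909/2 ≈ 83955.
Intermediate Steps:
N(U, M) = -6*M
w = 156519/2 (w = 9*(-6*(-98) - 1*(-16803))/2 = 9*(588 + 16803)/2 = (9/2)*17391 = 156519/2 ≈ 78260.)
E(V) = -5 + V**2 - V (E(V) = V*V + (-5 - V) = V**2 + (-5 - V) = -5 + V**2 - V)
w + E(y) = 156519/2 + (-5 + (-75)**2 - 1*(-75)) = 156519/2 + (-5 + 5625 + 75) = 156519/2 + 5695 = 167909/2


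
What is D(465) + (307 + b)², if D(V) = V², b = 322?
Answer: 611866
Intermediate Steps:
D(465) + (307 + b)² = 465² + (307 + 322)² = 216225 + 629² = 216225 + 395641 = 611866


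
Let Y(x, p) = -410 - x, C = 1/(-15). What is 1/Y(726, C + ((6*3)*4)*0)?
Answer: -1/1136 ≈ -0.00088028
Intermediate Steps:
C = -1/15 (C = 1*(-1/15) = -1/15 ≈ -0.066667)
1/Y(726, C + ((6*3)*4)*0) = 1/(-410 - 1*726) = 1/(-410 - 726) = 1/(-1136) = -1/1136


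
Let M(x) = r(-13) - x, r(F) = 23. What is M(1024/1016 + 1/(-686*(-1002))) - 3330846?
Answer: -290768425312555/87296244 ≈ -3.3308e+6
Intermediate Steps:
M(x) = 23 - x
M(1024/1016 + 1/(-686*(-1002))) - 3330846 = (23 - (1024/1016 + 1/(-686*(-1002)))) - 3330846 = (23 - (1024*(1/1016) - 1/686*(-1/1002))) - 3330846 = (23 - (128/127 + 1/687372)) - 3330846 = (23 - 1*87983743/87296244) - 3330846 = (23 - 87983743/87296244) - 3330846 = 1919829869/87296244 - 3330846 = -290768425312555/87296244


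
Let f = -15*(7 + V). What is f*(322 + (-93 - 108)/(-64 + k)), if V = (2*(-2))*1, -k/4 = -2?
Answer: -820485/56 ≈ -14652.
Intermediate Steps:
k = 8 (k = -4*(-2) = 8)
V = -4 (V = -4*1 = -4)
f = -45 (f = -15*(7 - 4) = -15*3 = -45)
f*(322 + (-93 - 108)/(-64 + k)) = -45*(322 + (-93 - 108)/(-64 + 8)) = -45*(322 - 201/(-56)) = -45*(322 - 201*(-1/56)) = -45*(322 + 201/56) = -45*18233/56 = -820485/56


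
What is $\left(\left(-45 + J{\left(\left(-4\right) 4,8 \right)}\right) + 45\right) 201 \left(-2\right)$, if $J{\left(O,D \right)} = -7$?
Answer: $2814$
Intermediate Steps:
$\left(\left(-45 + J{\left(\left(-4\right) 4,8 \right)}\right) + 45\right) 201 \left(-2\right) = \left(\left(-45 - 7\right) + 45\right) 201 \left(-2\right) = \left(-52 + 45\right) 201 \left(-2\right) = \left(-7\right) 201 \left(-2\right) = \left(-1407\right) \left(-2\right) = 2814$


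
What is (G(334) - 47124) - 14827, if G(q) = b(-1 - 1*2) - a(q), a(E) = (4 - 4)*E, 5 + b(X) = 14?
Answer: -61942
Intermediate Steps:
b(X) = 9 (b(X) = -5 + 14 = 9)
a(E) = 0 (a(E) = 0*E = 0)
G(q) = 9 (G(q) = 9 - 1*0 = 9 + 0 = 9)
(G(334) - 47124) - 14827 = (9 - 47124) - 14827 = -47115 - 14827 = -61942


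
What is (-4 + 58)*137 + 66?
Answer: 7464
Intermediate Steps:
(-4 + 58)*137 + 66 = 54*137 + 66 = 7398 + 66 = 7464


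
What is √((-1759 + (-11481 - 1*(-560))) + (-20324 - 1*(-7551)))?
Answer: I*√25453 ≈ 159.54*I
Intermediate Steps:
√((-1759 + (-11481 - 1*(-560))) + (-20324 - 1*(-7551))) = √((-1759 + (-11481 + 560)) + (-20324 + 7551)) = √((-1759 - 10921) - 12773) = √(-12680 - 12773) = √(-25453) = I*√25453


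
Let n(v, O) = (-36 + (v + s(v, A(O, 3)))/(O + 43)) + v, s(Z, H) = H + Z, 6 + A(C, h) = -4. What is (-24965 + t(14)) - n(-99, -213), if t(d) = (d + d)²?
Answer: -2044014/85 ≈ -24047.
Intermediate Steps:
A(C, h) = -10 (A(C, h) = -6 - 4 = -10)
t(d) = 4*d² (t(d) = (2*d)² = 4*d²)
n(v, O) = -36 + v + (-10 + 2*v)/(43 + O) (n(v, O) = (-36 + (v + (-10 + v))/(O + 43)) + v = (-36 + (-10 + 2*v)/(43 + O)) + v = -36 + v + (-10 + 2*v)/(43 + O))
(-24965 + t(14)) - n(-99, -213) = (-24965 + 4*14²) - (-1558 - 36*(-213) + 45*(-99) - 213*(-99))/(43 - 213) = (-24965 + 4*196) - (-1558 + 7668 - 4455 + 21087)/(-170) = (-24965 + 784) - (-1)*22742/170 = -24181 - 1*(-11371/85) = -24181 + 11371/85 = -2044014/85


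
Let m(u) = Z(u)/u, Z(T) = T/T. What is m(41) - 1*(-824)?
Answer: 33785/41 ≈ 824.02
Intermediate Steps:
Z(T) = 1
m(u) = 1/u
m(41) - 1*(-824) = 1/41 - 1*(-824) = 1/41 + 824 = 33785/41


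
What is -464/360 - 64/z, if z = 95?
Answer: -1678/855 ≈ -1.9626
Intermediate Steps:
-464/360 - 64/z = -464/360 - 64/95 = -464*1/360 - 64*1/95 = -58/45 - 64/95 = -1678/855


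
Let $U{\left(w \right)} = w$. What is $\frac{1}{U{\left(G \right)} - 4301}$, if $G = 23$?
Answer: $- \frac{1}{4278} \approx -0.00023375$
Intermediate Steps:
$\frac{1}{U{\left(G \right)} - 4301} = \frac{1}{23 - 4301} = \frac{1}{-4278} = - \frac{1}{4278}$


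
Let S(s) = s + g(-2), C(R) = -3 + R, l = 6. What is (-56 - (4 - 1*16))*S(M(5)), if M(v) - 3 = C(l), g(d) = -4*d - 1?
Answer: -572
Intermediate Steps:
g(d) = -1 - 4*d
M(v) = 6 (M(v) = 3 + (-3 + 6) = 3 + 3 = 6)
S(s) = 7 + s (S(s) = s + (-1 - 4*(-2)) = s + (-1 + 8) = s + 7 = 7 + s)
(-56 - (4 - 1*16))*S(M(5)) = (-56 - (4 - 1*16))*(7 + 6) = (-56 - (4 - 16))*13 = (-56 - 1*(-12))*13 = (-56 + 12)*13 = -44*13 = -572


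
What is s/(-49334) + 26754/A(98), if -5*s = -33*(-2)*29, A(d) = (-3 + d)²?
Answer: 661668303/222619675 ≈ 2.9722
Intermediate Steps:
s = -1914/5 (s = -(-33*(-2))*29/5 = -66*29/5 = -⅕*1914 = -1914/5 ≈ -382.80)
s/(-49334) + 26754/A(98) = -1914/5/(-49334) + 26754/((-3 + 98)²) = -1914/5*(-1/49334) + 26754/(95²) = 957/123335 + 26754/9025 = 661668303/222619675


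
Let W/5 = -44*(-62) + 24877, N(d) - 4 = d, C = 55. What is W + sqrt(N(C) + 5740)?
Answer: 138025 + sqrt(5799) ≈ 1.3810e+5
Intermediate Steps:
N(d) = 4 + d
W = 138025 (W = 5*(-44*(-62) + 24877) = 5*(2728 + 24877) = 5*27605 = 138025)
W + sqrt(N(C) + 5740) = 138025 + sqrt((4 + 55) + 5740) = 138025 + sqrt(59 + 5740) = 138025 + sqrt(5799)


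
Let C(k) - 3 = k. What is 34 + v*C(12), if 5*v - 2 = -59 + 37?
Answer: -26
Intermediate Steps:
v = -4 (v = 2/5 + (-59 + 37)/5 = 2/5 + (1/5)*(-22) = 2/5 - 22/5 = -4)
C(k) = 3 + k
34 + v*C(12) = 34 - 4*(3 + 12) = 34 - 4*15 = 34 - 60 = -26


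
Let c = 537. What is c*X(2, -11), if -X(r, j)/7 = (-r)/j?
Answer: -7518/11 ≈ -683.45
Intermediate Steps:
X(r, j) = 7*r/j (X(r, j) = -7*(-r)/j = -(-7)*r/j = 7*r/j)
c*X(2, -11) = 537*(7*2/(-11)) = 537*(7*2*(-1/11)) = 537*(-14/11) = -7518/11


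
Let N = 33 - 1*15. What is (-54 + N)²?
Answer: 1296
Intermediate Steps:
N = 18 (N = 33 - 15 = 18)
(-54 + N)² = (-54 + 18)² = (-36)² = 1296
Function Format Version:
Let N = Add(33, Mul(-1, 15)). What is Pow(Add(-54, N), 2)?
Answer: 1296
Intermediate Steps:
N = 18 (N = Add(33, -15) = 18)
Pow(Add(-54, N), 2) = Pow(Add(-54, 18), 2) = Pow(-36, 2) = 1296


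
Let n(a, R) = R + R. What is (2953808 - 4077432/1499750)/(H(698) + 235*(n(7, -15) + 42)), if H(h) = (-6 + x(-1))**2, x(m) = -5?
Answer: 2214984735284/2205382375 ≈ 1004.4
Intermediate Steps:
n(a, R) = 2*R
H(h) = 121 (H(h) = (-6 - 5)**2 = (-11)**2 = 121)
(2953808 - 4077432/1499750)/(H(698) + 235*(n(7, -15) + 42)) = (2953808 - 4077432/1499750)/(121 + 235*(2*(-15) + 42)) = (2953808 - 4077432*1/1499750)/(121 + 235*(-30 + 42)) = (2953808 - 2038716/749875)/(121 + 235*12) = 2214984735284/(749875*(121 + 2820)) = (2214984735284/749875)/2941 = (2214984735284/749875)*(1/2941) = 2214984735284/2205382375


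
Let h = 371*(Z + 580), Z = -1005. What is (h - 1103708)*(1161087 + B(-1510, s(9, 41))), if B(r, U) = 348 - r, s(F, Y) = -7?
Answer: -1466919052935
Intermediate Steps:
h = -157675 (h = 371*(-1005 + 580) = 371*(-425) = -157675)
(h - 1103708)*(1161087 + B(-1510, s(9, 41))) = (-157675 - 1103708)*(1161087 + (348 - 1*(-1510))) = -1261383*(1161087 + (348 + 1510)) = -1261383*(1161087 + 1858) = -1261383*1162945 = -1466919052935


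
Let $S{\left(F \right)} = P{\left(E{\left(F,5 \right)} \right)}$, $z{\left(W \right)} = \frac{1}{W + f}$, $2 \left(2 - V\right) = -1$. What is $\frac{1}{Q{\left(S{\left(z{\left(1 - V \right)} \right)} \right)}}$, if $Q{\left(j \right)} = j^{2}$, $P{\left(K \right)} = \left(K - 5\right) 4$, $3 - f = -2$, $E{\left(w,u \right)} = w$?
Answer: $\frac{49}{17424} \approx 0.0028122$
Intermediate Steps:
$V = \frac{5}{2}$ ($V = 2 - - \frac{1}{2} = 2 + \frac{1}{2} = \frac{5}{2} \approx 2.5$)
$f = 5$ ($f = 3 - -2 = 3 + 2 = 5$)
$z{\left(W \right)} = \frac{1}{5 + W}$ ($z{\left(W \right)} = \frac{1}{W + 5} = \frac{1}{5 + W}$)
$P{\left(K \right)} = -20 + 4 K$ ($P{\left(K \right)} = \left(-5 + K\right) 4 = -20 + 4 K$)
$S{\left(F \right)} = -20 + 4 F$
$\frac{1}{Q{\left(S{\left(z{\left(1 - V \right)} \right)} \right)}} = \frac{1}{\left(-20 + \frac{4}{5 + \left(1 - \frac{5}{2}\right)}\right)^{2}} = \frac{1}{\left(-20 + \frac{4}{5 - \frac{3}{2}}\right)^{2}} = \frac{1}{\left(-20 + \frac{4}{\frac{7}{2}}\right)^{2}} = \frac{1}{\left(-20 + 4 \cdot \frac{2}{7}\right)^{2}} = \frac{1}{\left(-20 + \frac{8}{7}\right)^{2}} = \frac{1}{\left(- \frac{132}{7}\right)^{2}} = \frac{1}{\frac{17424}{49}} = \frac{49}{17424}$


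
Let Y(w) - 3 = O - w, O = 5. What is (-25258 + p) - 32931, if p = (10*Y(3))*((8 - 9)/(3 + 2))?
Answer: -58199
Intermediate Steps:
Y(w) = 8 - w (Y(w) = 3 + (5 - w) = 8 - w)
p = -10 (p = (10*(8 - 1*3))*((8 - 9)/(3 + 2)) = (10*(8 - 3))*(-1/5) = (10*5)*(-1*⅕) = 50*(-⅕) = -10)
(-25258 + p) - 32931 = (-25258 - 10) - 32931 = -25268 - 32931 = -58199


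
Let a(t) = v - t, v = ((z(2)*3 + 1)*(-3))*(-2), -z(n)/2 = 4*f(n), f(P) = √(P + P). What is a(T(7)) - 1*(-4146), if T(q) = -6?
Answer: 3870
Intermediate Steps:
f(P) = √2*√P (f(P) = √(2*P) = √2*√P)
z(n) = -8*√2*√n
v = -282 (v = ((-8*√2*√2*3 + 1)*(-3))*(-2) = ((-16*3 + 1)*(-3))*(-2) = ((-48 + 1)*(-3))*(-2) = -47*(-3)*(-2) = 141*(-2) = -282)
a(t) = -282 - t
a(T(7)) - 1*(-4146) = (-282 - 1*(-6)) - 1*(-4146) = (-282 + 6) + 4146 = -276 + 4146 = 3870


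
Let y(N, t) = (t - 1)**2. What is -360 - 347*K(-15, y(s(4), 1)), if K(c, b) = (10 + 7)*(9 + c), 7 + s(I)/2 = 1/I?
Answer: 35034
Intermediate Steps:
s(I) = -14 + 2/I
y(N, t) = (-1 + t)**2
K(c, b) = 153 + 17*c (K(c, b) = 17*(9 + c) = 153 + 17*c)
-360 - 347*K(-15, y(s(4), 1)) = -360 - 347*(153 + 17*(-15)) = -360 - 347*(153 - 255) = -360 - 347*(-102) = -360 + 35394 = 35034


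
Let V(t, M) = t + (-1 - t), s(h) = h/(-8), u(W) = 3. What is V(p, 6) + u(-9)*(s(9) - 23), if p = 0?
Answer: -587/8 ≈ -73.375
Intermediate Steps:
s(h) = -h/8 (s(h) = h*(-⅛) = -h/8)
V(t, M) = -1
V(p, 6) + u(-9)*(s(9) - 23) = -1 + 3*(-⅛*9 - 23) = -1 + 3*(-9/8 - 23) = -1 + 3*(-193/8) = -1 - 579/8 = -587/8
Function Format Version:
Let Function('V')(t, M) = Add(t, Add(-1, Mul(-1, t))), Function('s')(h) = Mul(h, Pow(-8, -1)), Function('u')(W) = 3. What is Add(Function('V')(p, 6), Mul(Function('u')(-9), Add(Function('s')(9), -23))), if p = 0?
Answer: Rational(-587, 8) ≈ -73.375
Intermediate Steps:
Function('s')(h) = Mul(Rational(-1, 8), h) (Function('s')(h) = Mul(h, Rational(-1, 8)) = Mul(Rational(-1, 8), h))
Function('V')(t, M) = -1
Add(Function('V')(p, 6), Mul(Function('u')(-9), Add(Function('s')(9), -23))) = Add(-1, Mul(3, Add(Mul(Rational(-1, 8), 9), -23))) = Add(-1, Mul(3, Add(Rational(-9, 8), -23))) = Add(-1, Mul(3, Rational(-193, 8))) = Add(-1, Rational(-579, 8)) = Rational(-587, 8)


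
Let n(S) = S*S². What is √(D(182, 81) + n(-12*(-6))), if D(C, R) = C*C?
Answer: 2*√101593 ≈ 637.47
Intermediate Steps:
n(S) = S³
D(C, R) = C²
√(D(182, 81) + n(-12*(-6))) = √(182² + (-12*(-6))³) = √(33124 + 72³) = √(33124 + 373248) = √406372 = 2*√101593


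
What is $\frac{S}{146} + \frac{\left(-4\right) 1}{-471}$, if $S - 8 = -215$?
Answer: $- \frac{96913}{68766} \approx -1.4093$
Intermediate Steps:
$S = -207$ ($S = 8 - 215 = -207$)
$\frac{S}{146} + \frac{\left(-4\right) 1}{-471} = - \frac{207}{146} + \frac{\left(-4\right) 1}{-471} = \left(-207\right) \frac{1}{146} - - \frac{4}{471} = - \frac{207}{146} + \frac{4}{471} = - \frac{96913}{68766}$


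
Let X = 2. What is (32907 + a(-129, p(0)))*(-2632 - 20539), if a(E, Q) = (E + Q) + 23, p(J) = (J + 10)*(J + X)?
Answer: -760495391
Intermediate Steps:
p(J) = (2 + J)*(10 + J) (p(J) = (J + 10)*(J + 2) = (10 + J)*(2 + J) = (2 + J)*(10 + J))
a(E, Q) = 23 + E + Q
(32907 + a(-129, p(0)))*(-2632 - 20539) = (32907 + (23 - 129 + (20 + 0**2 + 12*0)))*(-2632 - 20539) = (32907 + (23 - 129 + (20 + 0 + 0)))*(-23171) = (32907 + (23 - 129 + 20))*(-23171) = (32907 - 86)*(-23171) = 32821*(-23171) = -760495391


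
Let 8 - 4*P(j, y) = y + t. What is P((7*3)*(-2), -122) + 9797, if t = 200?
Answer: 19559/2 ≈ 9779.5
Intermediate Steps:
P(j, y) = -48 - y/4 (P(j, y) = 2 - (y + 200)/4 = 2 - (200 + y)/4 = 2 + (-50 - y/4) = -48 - y/4)
P((7*3)*(-2), -122) + 9797 = (-48 - ¼*(-122)) + 9797 = (-48 + 61/2) + 9797 = -35/2 + 9797 = 19559/2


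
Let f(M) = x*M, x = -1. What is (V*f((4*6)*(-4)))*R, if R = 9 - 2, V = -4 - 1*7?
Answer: -7392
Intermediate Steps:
f(M) = -M
V = -11 (V = -4 - 7 = -11)
R = 7
(V*f((4*6)*(-4)))*R = -(-11)*(4*6)*(-4)*7 = -(-11)*24*(-4)*7 = -(-11)*(-96)*7 = -11*96*7 = -1056*7 = -7392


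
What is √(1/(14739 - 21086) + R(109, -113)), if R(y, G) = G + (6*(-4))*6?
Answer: 2*I*√2588274865/6347 ≈ 16.031*I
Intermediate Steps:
R(y, G) = -144 + G (R(y, G) = G - 24*6 = G - 144 = -144 + G)
√(1/(14739 - 21086) + R(109, -113)) = √(1/(14739 - 21086) + (-144 - 113)) = √(1/(-6347) - 257) = √(-1/6347 - 257) = √(-1631180/6347) = 2*I*√2588274865/6347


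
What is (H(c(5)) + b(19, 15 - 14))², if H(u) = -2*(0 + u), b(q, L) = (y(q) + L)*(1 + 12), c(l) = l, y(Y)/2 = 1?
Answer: 841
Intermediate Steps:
y(Y) = 2 (y(Y) = 2*1 = 2)
b(q, L) = 26 + 13*L (b(q, L) = (2 + L)*(1 + 12) = (2 + L)*13 = 26 + 13*L)
H(u) = -2*u
(H(c(5)) + b(19, 15 - 14))² = (-2*5 + (26 + 13*(15 - 14)))² = (-10 + (26 + 13*1))² = (-10 + (26 + 13))² = (-10 + 39)² = 29² = 841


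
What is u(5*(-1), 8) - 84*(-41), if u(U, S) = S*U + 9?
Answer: 3413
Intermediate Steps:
u(U, S) = 9 + S*U
u(5*(-1), 8) - 84*(-41) = (9 + 8*(5*(-1))) - 84*(-41) = (9 + 8*(-5)) + 3444 = (9 - 40) + 3444 = -31 + 3444 = 3413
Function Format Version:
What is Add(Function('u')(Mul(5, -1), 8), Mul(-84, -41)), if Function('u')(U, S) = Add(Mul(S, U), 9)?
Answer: 3413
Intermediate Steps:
Function('u')(U, S) = Add(9, Mul(S, U))
Add(Function('u')(Mul(5, -1), 8), Mul(-84, -41)) = Add(Add(9, Mul(8, Mul(5, -1))), Mul(-84, -41)) = Add(Add(9, Mul(8, -5)), 3444) = Add(Add(9, -40), 3444) = Add(-31, 3444) = 3413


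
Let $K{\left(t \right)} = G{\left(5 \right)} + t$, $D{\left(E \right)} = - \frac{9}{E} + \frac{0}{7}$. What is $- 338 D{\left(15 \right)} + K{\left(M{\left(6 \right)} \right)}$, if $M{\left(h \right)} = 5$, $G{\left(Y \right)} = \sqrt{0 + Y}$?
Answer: $\frac{1039}{5} + \sqrt{5} \approx 210.04$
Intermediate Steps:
$G{\left(Y \right)} = \sqrt{Y}$
$D{\left(E \right)} = - \frac{9}{E}$ ($D{\left(E \right)} = - \frac{9}{E} + 0 \cdot \frac{1}{7} = - \frac{9}{E} + 0 = - \frac{9}{E}$)
$K{\left(t \right)} = t + \sqrt{5}$ ($K{\left(t \right)} = \sqrt{5} + t = t + \sqrt{5}$)
$- 338 D{\left(15 \right)} + K{\left(M{\left(6 \right)} \right)} = - 338 \left(- \frac{9}{15}\right) + \left(5 + \sqrt{5}\right) = - 338 \left(\left(-9\right) \frac{1}{15}\right) + \left(5 + \sqrt{5}\right) = \left(-338\right) \left(- \frac{3}{5}\right) + \left(5 + \sqrt{5}\right) = \frac{1014}{5} + \left(5 + \sqrt{5}\right) = \frac{1039}{5} + \sqrt{5}$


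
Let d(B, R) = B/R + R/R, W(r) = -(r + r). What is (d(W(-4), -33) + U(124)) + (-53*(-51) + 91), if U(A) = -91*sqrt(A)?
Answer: 92227/33 - 182*sqrt(31) ≈ 1781.4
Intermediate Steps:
W(r) = -2*r
d(B, R) = 1 + B/R (d(B, R) = B/R + 1 = 1 + B/R)
(d(W(-4), -33) + U(124)) + (-53*(-51) + 91) = ((-2*(-4) - 33)/(-33) - 182*sqrt(31)) + (-53*(-51) + 91) = (-(8 - 33)/33 - 182*sqrt(31)) + (2703 + 91) = (-1/33*(-25) - 182*sqrt(31)) + 2794 = (25/33 - 182*sqrt(31)) + 2794 = 92227/33 - 182*sqrt(31)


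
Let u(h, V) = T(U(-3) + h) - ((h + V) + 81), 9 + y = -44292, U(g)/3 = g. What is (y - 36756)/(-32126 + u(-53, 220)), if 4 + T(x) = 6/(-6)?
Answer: 27019/10793 ≈ 2.5034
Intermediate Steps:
U(g) = 3*g
y = -44301 (y = -9 - 44292 = -44301)
T(x) = -5 (T(x) = -4 + 6/(-6) = -4 + 6*(-1/6) = -4 - 1 = -5)
u(h, V) = -86 - V - h (u(h, V) = -5 - ((h + V) + 81) = -5 - ((V + h) + 81) = -5 - (81 + V + h) = -5 + (-81 - V - h) = -86 - V - h)
(y - 36756)/(-32126 + u(-53, 220)) = (-44301 - 36756)/(-32126 + (-86 - 1*220 - 1*(-53))) = -81057/(-32126 + (-86 - 220 + 53)) = -81057/(-32126 - 253) = -81057/(-32379) = -81057*(-1/32379) = 27019/10793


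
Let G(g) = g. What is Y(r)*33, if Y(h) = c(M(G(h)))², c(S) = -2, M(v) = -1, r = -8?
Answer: 132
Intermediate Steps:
Y(h) = 4 (Y(h) = (-2)² = 4)
Y(r)*33 = 4*33 = 132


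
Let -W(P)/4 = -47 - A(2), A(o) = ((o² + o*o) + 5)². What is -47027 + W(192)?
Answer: -46163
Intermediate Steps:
A(o) = (5 + 2*o²)² (A(o) = ((o² + o²) + 5)² = (2*o² + 5)² = (5 + 2*o²)²)
W(P) = 864 (W(P) = -4*(-47 - (5 + 2*2²)²) = -4*(-47 - (5 + 2*4)²) = -4*(-47 - (5 + 8)²) = -4*(-47 - 1*13²) = -4*(-47 - 1*169) = -4*(-47 - 169) = -4*(-216) = 864)
-47027 + W(192) = -47027 + 864 = -46163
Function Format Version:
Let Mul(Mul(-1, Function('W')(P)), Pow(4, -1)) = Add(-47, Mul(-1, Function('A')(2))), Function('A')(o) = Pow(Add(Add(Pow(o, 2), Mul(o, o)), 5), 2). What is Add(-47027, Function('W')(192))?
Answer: -46163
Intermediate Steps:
Function('A')(o) = Pow(Add(5, Mul(2, Pow(o, 2))), 2) (Function('A')(o) = Pow(Add(Add(Pow(o, 2), Pow(o, 2)), 5), 2) = Pow(Add(Mul(2, Pow(o, 2)), 5), 2) = Pow(Add(5, Mul(2, Pow(o, 2))), 2))
Function('W')(P) = 864 (Function('W')(P) = Mul(-4, Add(-47, Mul(-1, Pow(Add(5, Mul(2, Pow(2, 2))), 2)))) = Mul(-4, Add(-47, Mul(-1, Pow(Add(5, Mul(2, 4)), 2)))) = Mul(-4, Add(-47, Mul(-1, Pow(Add(5, 8), 2)))) = Mul(-4, Add(-47, Mul(-1, Pow(13, 2)))) = Mul(-4, Add(-47, Mul(-1, 169))) = Mul(-4, Add(-47, -169)) = Mul(-4, -216) = 864)
Add(-47027, Function('W')(192)) = Add(-47027, 864) = -46163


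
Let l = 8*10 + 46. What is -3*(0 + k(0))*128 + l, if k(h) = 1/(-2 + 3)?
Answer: -258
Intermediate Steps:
k(h) = 1 (k(h) = 1/1 = 1)
l = 126 (l = 80 + 46 = 126)
-3*(0 + k(0))*128 + l = -3*(0 + 1)*128 + 126 = -3*1*128 + 126 = -3*128 + 126 = -384 + 126 = -258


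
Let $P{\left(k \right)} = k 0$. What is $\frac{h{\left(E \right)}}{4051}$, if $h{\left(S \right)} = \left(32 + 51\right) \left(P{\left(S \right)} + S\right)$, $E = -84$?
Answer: $- \frac{6972}{4051} \approx -1.7211$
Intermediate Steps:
$P{\left(k \right)} = 0$
$h{\left(S \right)} = 83 S$ ($h{\left(S \right)} = \left(32 + 51\right) \left(0 + S\right) = 83 S$)
$\frac{h{\left(E \right)}}{4051} = \frac{83 \left(-84\right)}{4051} = \left(-6972\right) \frac{1}{4051} = - \frac{6972}{4051}$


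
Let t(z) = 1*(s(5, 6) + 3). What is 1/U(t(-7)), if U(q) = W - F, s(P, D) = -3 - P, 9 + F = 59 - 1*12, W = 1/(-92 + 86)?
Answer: -6/229 ≈ -0.026201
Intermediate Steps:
W = -⅙ (W = 1/(-6) = -⅙ ≈ -0.16667)
F = 38 (F = -9 + (59 - 1*12) = -9 + (59 - 12) = -9 + 47 = 38)
t(z) = -5 (t(z) = 1*((-3 - 1*5) + 3) = 1*((-3 - 5) + 3) = 1*(-8 + 3) = 1*(-5) = -5)
U(q) = -229/6 (U(q) = -⅙ - 1*38 = -⅙ - 38 = -229/6)
1/U(t(-7)) = 1/(-229/6) = -6/229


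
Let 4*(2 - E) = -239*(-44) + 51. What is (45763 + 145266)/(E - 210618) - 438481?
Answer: -374038650027/853031 ≈ -4.3848e+5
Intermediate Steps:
E = -10559/4 (E = 2 - (-239*(-44) + 51)/4 = 2 - (10516 + 51)/4 = 2 - ¼*10567 = 2 - 10567/4 = -10559/4 ≈ -2639.8)
(45763 + 145266)/(E - 210618) - 438481 = (45763 + 145266)/(-10559/4 - 210618) - 438481 = 191029/(-853031/4) - 438481 = 191029*(-4/853031) - 438481 = -764116/853031 - 438481 = -374038650027/853031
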